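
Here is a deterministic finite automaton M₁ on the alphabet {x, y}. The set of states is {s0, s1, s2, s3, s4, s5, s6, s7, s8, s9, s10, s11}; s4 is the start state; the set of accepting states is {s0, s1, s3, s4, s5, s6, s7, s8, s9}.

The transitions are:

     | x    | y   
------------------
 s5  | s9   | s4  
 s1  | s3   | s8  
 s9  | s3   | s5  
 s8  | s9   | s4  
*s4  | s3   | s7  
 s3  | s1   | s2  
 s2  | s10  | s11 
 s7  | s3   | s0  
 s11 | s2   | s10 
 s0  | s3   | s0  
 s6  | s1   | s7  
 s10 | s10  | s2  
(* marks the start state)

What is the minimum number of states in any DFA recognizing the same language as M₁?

First remove the unreachable states {s6}; 11 states remain.
Initial partition by acceptance: {s0,s1,s3,s4,s5,s7,s8,s9} | {s2,s10,s11}.
Refine {s0,s1,s3,s4,s5,s7,s8,s9} on symbol y: members go to different blocks, giving {s0,s1,s4,s5,s7,s8,s9} and {s3}.
Refine {s0,s1,s4,s5,s7,s8,s9} on symbol x: members go to different blocks, giving {s0,s1,s4,s7,s9} and {s5,s8}.
Split {s0,s1,s4,s7,s9} by δ(·,y) → {s0,s4,s7} and {s1,s9}.
Stable partition: {s0,s4,s7} | {s2,s10,s11} | {s3} | {s5,s8} | {s1,s9} — 5 equivalence classes.

5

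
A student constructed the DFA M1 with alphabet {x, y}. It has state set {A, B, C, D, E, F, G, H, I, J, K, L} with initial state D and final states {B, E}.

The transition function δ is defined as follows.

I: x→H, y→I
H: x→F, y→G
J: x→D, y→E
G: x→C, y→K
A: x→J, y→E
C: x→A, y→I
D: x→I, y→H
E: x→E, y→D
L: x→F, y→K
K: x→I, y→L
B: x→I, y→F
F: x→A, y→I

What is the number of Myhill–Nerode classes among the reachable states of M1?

First remove the unreachable states {B}; 11 states remain.
Initial partition by acceptance: {E} | {A,C,D,F,G,H,I,J,K,L}.
On input y, block {A,C,D,F,G,H,I,J,K,L} splits into {C,D,F,G,H,I,K,L} and {A,J}.
Split {C,D,F,G,H,I,K,L} by δ(·,x) → {D,G,H,I,K,L} and {C,F}.
Refine {D,G,H,I,K,L} on symbol x: members go to different blocks, giving {D,I,K} and {G,H,L}.
On input x, block {D,I,K} splits into {D,K} and {I}.
On input x, block {A,J} splits into {A} and {J}.
Refine {G,H,L} on symbol y: members go to different blocks, giving {G,L} and {H}.
Split {D,K} by δ(·,y) → {D} and {K}.
The partition is now stable with 9 blocks: {E} | {D} | {A} | {C,F} | {G,L} | {I} | {J} | {H} | {K}.

9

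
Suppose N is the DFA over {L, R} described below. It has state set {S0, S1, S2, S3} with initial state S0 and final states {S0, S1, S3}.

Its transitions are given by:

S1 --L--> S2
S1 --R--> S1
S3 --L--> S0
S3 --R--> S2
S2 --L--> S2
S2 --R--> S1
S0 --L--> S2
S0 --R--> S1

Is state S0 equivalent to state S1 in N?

States {S3} cannot be reached from the start state, so discard them.
Initial partition by acceptance: {S0,S1} | {S2}.
No further refinement is possible. Final partition (2 blocks): {S0,S1} | {S2}.
S0 and S1 lie in the same block of the stable partition, so they are equivalent — no string distinguishes them.

Yes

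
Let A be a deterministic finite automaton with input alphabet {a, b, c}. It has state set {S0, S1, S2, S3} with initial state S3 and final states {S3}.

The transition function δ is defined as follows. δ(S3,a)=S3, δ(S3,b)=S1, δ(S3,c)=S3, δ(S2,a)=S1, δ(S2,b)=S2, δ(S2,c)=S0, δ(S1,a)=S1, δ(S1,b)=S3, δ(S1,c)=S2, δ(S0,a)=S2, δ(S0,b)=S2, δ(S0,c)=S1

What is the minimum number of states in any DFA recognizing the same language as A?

4

Every state is reachable, so we keep all 4.
Start with accepting vs non-accepting: {S3} | {S0,S1,S2}.
Split {S0,S1,S2} by δ(·,b) → {S0,S2} and {S1}.
Split {S0,S2} by δ(·,a) → {S0} and {S2}.
No further refinement is possible. Final partition (4 blocks): {S3} | {S0} | {S1} | {S2}.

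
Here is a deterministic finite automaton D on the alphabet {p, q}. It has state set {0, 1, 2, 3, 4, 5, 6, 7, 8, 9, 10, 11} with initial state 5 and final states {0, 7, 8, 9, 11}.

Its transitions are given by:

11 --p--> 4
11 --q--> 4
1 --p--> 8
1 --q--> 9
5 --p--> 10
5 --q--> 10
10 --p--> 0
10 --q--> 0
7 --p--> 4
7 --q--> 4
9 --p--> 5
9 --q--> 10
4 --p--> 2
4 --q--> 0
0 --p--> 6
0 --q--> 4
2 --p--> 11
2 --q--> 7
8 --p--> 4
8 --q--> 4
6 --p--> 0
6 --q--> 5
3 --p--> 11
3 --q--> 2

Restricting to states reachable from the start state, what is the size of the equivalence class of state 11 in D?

2

Reachable states from the start: {0,2,4,5,6,7,10,11}. Unreachable: {1,3,8,9} — drop them.
Initial partition by acceptance: {0,7,11} | {2,4,5,6,10}.
Refine {2,4,5,6,10} on symbol p: members go to different blocks, giving {2,6,10} and {4,5}.
On input p, block {0,7,11} splits into {7,11} and {0}.
Split {2,6,10} by δ(·,p) → {6,10} and {2}.
Split {6,10} by δ(·,q) → {6} and {10}.
Refine {4,5} on symbol p: members go to different blocks, giving {4} and {5}.
Stable partition: {7,11} | {6} | {4} | {0} | {2} | {10} | {5} — 7 equivalence classes.
The equivalence class containing 11 is {7,11}, of size 2.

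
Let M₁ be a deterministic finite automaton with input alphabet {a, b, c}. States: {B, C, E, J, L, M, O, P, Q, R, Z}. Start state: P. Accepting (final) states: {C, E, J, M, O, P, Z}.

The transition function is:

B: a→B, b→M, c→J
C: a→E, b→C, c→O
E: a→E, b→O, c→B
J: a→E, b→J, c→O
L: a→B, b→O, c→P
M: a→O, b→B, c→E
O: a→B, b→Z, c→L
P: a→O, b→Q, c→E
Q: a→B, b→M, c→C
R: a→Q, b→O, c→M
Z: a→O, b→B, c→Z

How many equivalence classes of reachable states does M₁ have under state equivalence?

7

Reachable states from the start: {B,C,E,J,L,M,O,P,Q,Z}. Unreachable: {R} — drop them.
Start with accepting vs non-accepting: {C,E,J,M,O,P,Z} | {B,L,Q}.
Split {C,E,J,M,O,P,Z} by δ(·,a) → {C,E,J,M,P,Z} and {O}.
Split {C,E,J,M,P,Z} by δ(·,a) → {C,E,J} and {M,P,Z}.
On input b, block {C,E,J} splits into {C,J} and {E}.
On input b, block {B,L,Q} splits into {B,Q} and {L}.
Refine {M,P,Z} on symbol c: members go to different blocks, giving {M,P} and {Z}.
Stable partition: {C,J} | {B,Q} | {O} | {M,P} | {E} | {L} | {Z} — 7 equivalence classes.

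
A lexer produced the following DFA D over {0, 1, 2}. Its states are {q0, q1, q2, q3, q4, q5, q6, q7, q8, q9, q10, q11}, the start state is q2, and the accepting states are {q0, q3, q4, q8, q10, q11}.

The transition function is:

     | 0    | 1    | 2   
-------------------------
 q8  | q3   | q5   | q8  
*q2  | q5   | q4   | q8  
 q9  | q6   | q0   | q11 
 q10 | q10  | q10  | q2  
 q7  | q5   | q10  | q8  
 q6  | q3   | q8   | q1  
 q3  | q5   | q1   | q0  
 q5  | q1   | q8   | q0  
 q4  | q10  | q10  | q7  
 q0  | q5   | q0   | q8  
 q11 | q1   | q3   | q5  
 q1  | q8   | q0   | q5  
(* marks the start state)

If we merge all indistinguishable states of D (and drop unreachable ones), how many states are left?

7

Reachable states from the start: {q0,q1,q2,q3,q4,q5,q7,q8,q10}. Unreachable: {q6,q9,q11} — drop them.
Start with accepting vs non-accepting: {q0,q3,q4,q8,q10} | {q1,q2,q5,q7}.
On input 0, block {q0,q3,q4,q8,q10} splits into {q4,q8,q10} and {q0,q3}.
Split {q4,q8,q10} by δ(·,0) → {q4,q10} and {q8}.
Refine {q1,q2,q5,q7} on symbol 0: members go to different blocks, giving {q2,q5,q7} and {q1}.
On input 0, block {q2,q5,q7} splits into {q2,q7} and {q5}.
Refine {q0,q3} on symbol 1: members go to different blocks, giving {q0} and {q3}.
The partition is now stable with 7 blocks: {q4,q10} | {q2,q7} | {q0} | {q8} | {q1} | {q5} | {q3}.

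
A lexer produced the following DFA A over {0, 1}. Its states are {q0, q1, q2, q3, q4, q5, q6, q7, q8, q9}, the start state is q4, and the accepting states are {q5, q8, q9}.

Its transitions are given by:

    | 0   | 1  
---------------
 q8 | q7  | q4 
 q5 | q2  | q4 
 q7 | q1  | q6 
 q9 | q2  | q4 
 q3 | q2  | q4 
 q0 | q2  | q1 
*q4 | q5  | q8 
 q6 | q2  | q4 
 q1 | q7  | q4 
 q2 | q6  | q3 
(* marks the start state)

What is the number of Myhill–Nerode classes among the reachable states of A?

4

States {q0,q9} cannot be reached from the start state, so discard them.
Initial partition by acceptance: {q5,q8} | {q1,q2,q3,q4,q6,q7}.
On input 0, block {q1,q2,q3,q4,q6,q7} splits into {q1,q2,q3,q6,q7} and {q4}.
Refine {q1,q2,q3,q6,q7} on symbol 1: members go to different blocks, giving {q1,q3,q6} and {q2,q7}.
No further refinement is possible. Final partition (4 blocks): {q5,q8} | {q1,q3,q6} | {q4} | {q2,q7}.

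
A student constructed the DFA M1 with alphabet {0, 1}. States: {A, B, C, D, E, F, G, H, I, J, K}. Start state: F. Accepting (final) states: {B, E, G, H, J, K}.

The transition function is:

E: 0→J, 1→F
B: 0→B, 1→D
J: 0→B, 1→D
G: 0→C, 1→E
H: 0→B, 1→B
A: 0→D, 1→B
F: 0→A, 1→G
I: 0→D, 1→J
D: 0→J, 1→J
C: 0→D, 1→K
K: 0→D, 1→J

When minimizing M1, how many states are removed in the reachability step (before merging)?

2

BFS from F reaches {A, B, C, D, E, F, G, J, K}; the 2 state(s) H, I are never visited.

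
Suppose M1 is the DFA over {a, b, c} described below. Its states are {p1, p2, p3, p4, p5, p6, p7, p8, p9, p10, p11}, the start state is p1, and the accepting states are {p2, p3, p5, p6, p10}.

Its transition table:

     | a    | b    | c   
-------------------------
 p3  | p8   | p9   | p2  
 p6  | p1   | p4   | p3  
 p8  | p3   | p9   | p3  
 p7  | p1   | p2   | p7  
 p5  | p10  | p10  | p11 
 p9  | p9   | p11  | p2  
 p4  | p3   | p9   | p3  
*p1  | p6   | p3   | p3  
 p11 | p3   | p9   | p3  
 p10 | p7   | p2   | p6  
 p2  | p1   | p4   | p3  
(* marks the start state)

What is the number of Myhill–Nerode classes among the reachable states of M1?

5

States {p5,p7,p10} cannot be reached from the start state, so discard them.
P0 = {p2,p3,p6} | {p1,p4,p8,p9,p11}.
Split {p1,p4,p8,p9,p11} by δ(·,a) → {p1,p4,p8,p11} and {p9}.
On input b, block {p2,p3,p6} splits into {p2,p6} and {p3}.
On input a, block {p1,p4,p8,p11} splits into {p4,p8,p11} and {p1}.
No further refinement is possible. Final partition (5 blocks): {p2,p6} | {p4,p8,p11} | {p9} | {p3} | {p1}.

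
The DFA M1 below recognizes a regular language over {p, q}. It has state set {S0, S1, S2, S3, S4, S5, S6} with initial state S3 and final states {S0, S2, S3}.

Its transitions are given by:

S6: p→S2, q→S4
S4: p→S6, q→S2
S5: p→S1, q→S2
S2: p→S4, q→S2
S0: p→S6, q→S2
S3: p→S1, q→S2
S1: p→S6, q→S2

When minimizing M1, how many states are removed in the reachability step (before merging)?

2

No path from S3 leads to S0, S5; the other 5 states are all reachable.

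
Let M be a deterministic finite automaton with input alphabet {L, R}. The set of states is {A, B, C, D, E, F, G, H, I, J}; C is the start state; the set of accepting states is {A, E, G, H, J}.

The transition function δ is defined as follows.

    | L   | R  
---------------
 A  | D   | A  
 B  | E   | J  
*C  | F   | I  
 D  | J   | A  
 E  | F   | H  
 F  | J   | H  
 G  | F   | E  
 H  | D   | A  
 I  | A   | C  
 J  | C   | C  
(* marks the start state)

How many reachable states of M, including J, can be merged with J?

1

States {B,E,G} cannot be reached from the start state, so discard them.
Initial partition by acceptance: {A,H,J} | {C,D,F,I}.
Refine {A,H,J} on symbol R: members go to different blocks, giving {A,H} and {J}.
Split {C,D,F,I} by δ(·,L) → {D,F} and {C} and {I}.
Stable partition: {A,H} | {D,F} | {J} | {C} | {I} — 5 equivalence classes.
State J belongs to the block {J}, which has 1 states.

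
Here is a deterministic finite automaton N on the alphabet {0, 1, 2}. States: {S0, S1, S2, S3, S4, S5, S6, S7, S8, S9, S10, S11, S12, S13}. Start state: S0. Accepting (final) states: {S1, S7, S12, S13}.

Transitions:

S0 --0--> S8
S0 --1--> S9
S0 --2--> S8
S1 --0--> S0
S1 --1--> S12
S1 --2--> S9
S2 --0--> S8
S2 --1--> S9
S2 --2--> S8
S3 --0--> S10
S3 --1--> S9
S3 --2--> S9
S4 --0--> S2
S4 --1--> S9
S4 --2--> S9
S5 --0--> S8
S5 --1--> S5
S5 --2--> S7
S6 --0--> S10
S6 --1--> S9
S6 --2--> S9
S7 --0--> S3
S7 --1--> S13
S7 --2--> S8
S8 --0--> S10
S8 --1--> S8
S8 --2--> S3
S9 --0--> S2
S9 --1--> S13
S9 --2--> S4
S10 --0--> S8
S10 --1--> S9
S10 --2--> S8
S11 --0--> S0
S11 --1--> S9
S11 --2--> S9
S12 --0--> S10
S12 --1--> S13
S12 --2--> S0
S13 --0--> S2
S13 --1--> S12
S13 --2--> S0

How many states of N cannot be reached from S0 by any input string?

5

No path from S0 leads to S1, S5, S6, S7, S11; the other 9 states are all reachable.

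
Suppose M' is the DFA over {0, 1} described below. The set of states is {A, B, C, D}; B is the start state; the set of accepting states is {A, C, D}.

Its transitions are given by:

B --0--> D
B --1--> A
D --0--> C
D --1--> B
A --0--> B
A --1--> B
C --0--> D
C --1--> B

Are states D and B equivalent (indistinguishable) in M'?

No

Initial partition by acceptance: {A,C,D} | {B}.
Refine {A,C,D} on symbol 0: members go to different blocks, giving {C,D} and {A}.
The partition is now stable with 3 blocks: {C,D} | {B} | {A}.
D and B end up in different blocks, so they are distinguishable. For instance, the string 'ε' is accepted from only D.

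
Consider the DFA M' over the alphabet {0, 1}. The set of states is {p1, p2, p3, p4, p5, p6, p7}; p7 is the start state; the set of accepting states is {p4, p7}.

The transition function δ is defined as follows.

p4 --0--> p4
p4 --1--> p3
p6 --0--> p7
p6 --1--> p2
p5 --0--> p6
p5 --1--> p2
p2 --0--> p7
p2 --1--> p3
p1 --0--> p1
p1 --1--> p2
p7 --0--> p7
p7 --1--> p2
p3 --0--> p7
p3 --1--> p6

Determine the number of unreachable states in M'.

No path from p7 leads to p1, p4, p5; the other 4 states are all reachable.

3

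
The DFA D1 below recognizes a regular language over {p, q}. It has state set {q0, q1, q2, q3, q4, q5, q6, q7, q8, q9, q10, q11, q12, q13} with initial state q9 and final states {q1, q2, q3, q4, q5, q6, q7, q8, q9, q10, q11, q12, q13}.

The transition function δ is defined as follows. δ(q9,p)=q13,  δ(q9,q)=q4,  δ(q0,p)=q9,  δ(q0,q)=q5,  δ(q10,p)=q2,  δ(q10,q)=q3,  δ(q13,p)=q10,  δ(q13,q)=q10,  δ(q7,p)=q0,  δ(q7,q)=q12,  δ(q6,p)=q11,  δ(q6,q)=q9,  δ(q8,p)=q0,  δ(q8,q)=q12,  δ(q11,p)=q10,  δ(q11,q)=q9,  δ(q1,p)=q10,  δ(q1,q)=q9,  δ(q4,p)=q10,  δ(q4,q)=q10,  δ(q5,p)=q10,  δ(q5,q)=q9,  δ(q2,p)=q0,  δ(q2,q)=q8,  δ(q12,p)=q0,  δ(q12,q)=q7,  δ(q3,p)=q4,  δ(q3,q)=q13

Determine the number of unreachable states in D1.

Starting at q9 and following transitions, the reachable set is {q0, q2, q3, q4, q5, q7, q8, q9, q10, q12, q13}. That leaves q1, q6, q11 unreachable — 3 in total.

3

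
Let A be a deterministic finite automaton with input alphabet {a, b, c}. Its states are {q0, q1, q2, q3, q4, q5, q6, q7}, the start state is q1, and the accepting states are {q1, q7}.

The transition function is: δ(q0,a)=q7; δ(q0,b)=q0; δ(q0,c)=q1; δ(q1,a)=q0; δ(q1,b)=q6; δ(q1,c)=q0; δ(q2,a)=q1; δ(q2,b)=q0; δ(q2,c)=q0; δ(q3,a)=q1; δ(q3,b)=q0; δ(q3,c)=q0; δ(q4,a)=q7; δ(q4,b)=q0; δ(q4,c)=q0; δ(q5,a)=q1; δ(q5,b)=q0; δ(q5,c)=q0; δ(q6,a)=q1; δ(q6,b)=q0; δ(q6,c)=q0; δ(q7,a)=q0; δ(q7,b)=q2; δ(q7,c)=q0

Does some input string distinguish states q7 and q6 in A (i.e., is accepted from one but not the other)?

First remove the unreachable states {q3,q4,q5}; 5 states remain.
Initial partition by acceptance: {q1,q7} | {q0,q2,q6}.
On input c, block {q0,q2,q6} splits into {q2,q6} and {q0}.
The partition is now stable with 3 blocks: {q1,q7} | {q2,q6} | {q0}.
q7 and q6 end up in different blocks, so they are distinguishable. For instance, the string 'ε' is accepted from only q7.

Yes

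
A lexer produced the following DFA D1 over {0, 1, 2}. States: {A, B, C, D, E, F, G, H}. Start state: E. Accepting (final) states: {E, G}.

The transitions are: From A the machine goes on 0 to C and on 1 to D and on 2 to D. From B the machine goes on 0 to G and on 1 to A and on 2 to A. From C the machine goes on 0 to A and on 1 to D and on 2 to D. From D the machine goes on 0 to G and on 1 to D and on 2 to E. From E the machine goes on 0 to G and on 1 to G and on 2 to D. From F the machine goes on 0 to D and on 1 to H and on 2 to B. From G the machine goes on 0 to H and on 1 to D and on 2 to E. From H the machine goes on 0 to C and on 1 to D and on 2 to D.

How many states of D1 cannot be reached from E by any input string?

2

Starting at E and following transitions, the reachable set is {A, C, D, E, G, H}. That leaves B, F unreachable — 2 in total.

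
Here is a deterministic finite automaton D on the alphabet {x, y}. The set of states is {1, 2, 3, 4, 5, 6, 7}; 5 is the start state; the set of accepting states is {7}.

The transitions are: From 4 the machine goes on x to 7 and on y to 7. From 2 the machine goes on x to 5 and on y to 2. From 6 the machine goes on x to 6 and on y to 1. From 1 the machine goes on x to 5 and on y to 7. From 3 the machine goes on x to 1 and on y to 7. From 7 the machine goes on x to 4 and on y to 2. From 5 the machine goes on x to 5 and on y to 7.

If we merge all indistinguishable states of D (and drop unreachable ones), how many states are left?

4

States {1,3,6} cannot be reached from the start state, so discard them.
Initial partition by acceptance: {7} | {2,4,5}.
On input x, block {2,4,5} splits into {2,5} and {4}.
Split {2,5} by δ(·,y) → {2} and {5}.
The partition is now stable with 4 blocks: {7} | {2} | {4} | {5}.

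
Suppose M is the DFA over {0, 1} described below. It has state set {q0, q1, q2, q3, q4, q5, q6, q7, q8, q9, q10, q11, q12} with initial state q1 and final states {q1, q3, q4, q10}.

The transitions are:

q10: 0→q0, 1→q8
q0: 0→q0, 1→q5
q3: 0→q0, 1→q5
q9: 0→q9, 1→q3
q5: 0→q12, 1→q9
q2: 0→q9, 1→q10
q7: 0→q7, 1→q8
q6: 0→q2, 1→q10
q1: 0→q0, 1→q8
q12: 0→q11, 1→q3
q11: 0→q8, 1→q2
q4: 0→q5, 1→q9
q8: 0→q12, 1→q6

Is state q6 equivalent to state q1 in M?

States {q4,q7} cannot be reached from the start state, so discard them.
P0 = {q1,q3,q10} | {q0,q2,q5,q6,q8,q9,q11,q12}.
On input 1, block {q0,q2,q5,q6,q8,q9,q11,q12} splits into {q0,q5,q8,q11} and {q2,q6,q9,q12}.
Refine {q0,q5,q8,q11} on symbol 0: members go to different blocks, giving {q0,q11} and {q5,q8}.
On input 0, block {q0,q11} splits into {q0} and {q11}.
Refine {q2,q6,q9,q12} on symbol 0: members go to different blocks, giving {q2,q6,q9} and {q12}.
Stable partition: {q1,q3,q10} | {q0} | {q2,q6,q9} | {q5,q8} | {q11} | {q12} — 6 equivalence classes.
q6 and q1 end up in different blocks, so they are distinguishable. For instance, the string 'ε' is accepted from only q1.

No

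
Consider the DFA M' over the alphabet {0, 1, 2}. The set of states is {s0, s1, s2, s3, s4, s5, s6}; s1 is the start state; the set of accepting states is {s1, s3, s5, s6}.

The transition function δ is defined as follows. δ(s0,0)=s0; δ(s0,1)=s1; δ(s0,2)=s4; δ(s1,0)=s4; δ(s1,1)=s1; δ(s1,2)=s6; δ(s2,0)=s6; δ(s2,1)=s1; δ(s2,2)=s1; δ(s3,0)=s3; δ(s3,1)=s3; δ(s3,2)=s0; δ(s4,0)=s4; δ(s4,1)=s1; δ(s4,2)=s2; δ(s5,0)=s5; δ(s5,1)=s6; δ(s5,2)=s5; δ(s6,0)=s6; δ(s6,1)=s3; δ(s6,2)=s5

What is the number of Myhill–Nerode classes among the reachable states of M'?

Every state is reachable, so we keep all 7.
Initial partition by acceptance: {s1,s3,s5,s6} | {s0,s2,s4}.
On input 0, block {s1,s3,s5,s6} splits into {s3,s5,s6} and {s1}.
Refine {s3,s5,s6} on symbol 2: members go to different blocks, giving {s5,s6} and {s3}.
On input 1, block {s5,s6} splits into {s5} and {s6}.
Split {s0,s2,s4} by δ(·,0) → {s0,s4} and {s2}.
Refine {s0,s4} on symbol 2: members go to different blocks, giving {s0} and {s4}.
The partition is now stable with 7 blocks: {s5} | {s0} | {s1} | {s3} | {s6} | {s2} | {s4}.

7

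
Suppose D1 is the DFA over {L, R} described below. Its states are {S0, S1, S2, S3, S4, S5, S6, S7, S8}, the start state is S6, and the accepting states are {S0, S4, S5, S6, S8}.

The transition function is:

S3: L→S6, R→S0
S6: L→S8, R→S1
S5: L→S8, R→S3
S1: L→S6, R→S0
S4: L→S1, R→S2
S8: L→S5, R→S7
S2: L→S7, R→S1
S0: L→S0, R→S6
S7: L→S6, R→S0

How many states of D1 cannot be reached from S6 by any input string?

2

Starting at S6 and following transitions, the reachable set is {S0, S1, S3, S5, S6, S7, S8}. That leaves S2, S4 unreachable — 2 in total.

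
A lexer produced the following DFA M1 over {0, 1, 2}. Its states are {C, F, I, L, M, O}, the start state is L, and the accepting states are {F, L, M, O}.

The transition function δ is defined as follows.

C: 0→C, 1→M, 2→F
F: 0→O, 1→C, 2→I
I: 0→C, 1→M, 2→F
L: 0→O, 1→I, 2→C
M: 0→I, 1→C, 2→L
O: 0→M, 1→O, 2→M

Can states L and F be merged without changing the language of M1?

All states are reachable from the start state.
Start with accepting vs non-accepting: {F,L,M,O} | {C,I}.
Refine {F,L,M,O} on symbol 0: members go to different blocks, giving {F,L,O} and {M}.
On input 0, block {F,L,O} splits into {F,L} and {O}.
Stable partition: {F,L} | {C,I} | {M} | {O} — 4 equivalence classes.
L and F lie in the same block of the stable partition, so they are equivalent — no string distinguishes them.

Yes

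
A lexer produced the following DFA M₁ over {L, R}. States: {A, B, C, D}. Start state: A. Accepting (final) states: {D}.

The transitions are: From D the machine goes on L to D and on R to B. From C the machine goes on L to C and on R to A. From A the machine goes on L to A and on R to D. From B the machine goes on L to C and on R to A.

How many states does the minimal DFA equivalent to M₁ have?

All states are reachable from the start state.
P0 = {D} | {A,B,C}.
Refine {A,B,C} on symbol R: members go to different blocks, giving {B,C} and {A}.
No further refinement is possible. Final partition (3 blocks): {D} | {B,C} | {A}.

3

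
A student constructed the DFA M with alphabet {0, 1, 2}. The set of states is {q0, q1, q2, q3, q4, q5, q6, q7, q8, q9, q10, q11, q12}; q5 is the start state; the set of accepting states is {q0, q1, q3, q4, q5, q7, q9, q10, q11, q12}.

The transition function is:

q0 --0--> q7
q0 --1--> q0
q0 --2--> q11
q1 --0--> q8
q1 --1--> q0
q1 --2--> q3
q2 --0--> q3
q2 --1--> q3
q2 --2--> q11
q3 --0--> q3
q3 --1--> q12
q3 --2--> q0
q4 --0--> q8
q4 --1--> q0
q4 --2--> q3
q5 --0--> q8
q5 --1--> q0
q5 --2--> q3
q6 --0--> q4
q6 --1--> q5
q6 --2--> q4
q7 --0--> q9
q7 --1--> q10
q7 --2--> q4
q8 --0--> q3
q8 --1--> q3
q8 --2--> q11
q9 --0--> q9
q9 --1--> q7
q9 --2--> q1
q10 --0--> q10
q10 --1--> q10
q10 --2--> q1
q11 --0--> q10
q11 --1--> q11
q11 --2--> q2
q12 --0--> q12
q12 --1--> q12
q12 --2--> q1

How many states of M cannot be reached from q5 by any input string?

1

BFS from q5 reaches {q0, q1, q2, q3, q4, q5, q7, q8, q9, q10, q11, q12}; the 1 state(s) q6 are never visited.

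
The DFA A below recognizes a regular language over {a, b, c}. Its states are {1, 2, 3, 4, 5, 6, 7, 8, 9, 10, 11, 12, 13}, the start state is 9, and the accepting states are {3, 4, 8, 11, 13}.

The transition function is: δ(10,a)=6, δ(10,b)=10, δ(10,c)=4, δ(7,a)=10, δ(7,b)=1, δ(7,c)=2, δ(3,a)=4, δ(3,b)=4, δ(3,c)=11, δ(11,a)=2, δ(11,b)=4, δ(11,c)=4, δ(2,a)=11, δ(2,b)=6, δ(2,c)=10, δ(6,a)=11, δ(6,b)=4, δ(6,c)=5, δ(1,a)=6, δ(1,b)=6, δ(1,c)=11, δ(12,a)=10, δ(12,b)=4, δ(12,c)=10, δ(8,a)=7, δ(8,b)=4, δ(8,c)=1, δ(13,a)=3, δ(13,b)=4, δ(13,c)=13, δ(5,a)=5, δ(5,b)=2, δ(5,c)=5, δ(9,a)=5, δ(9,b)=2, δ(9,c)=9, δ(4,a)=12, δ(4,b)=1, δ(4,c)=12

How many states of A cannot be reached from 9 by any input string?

4

BFS from 9 reaches {1, 2, 4, 5, 6, 9, 10, 11, 12}; the 4 state(s) 3, 7, 8, 13 are never visited.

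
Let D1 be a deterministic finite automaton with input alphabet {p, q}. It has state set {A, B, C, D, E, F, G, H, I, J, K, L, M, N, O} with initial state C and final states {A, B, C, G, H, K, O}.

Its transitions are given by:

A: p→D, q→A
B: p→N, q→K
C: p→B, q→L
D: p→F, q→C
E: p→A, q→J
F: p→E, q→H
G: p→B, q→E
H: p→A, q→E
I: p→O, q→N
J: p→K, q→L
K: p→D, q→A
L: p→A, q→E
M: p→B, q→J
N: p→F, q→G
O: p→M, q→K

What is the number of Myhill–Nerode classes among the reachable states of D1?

Reachable states from the start: {A,B,C,D,E,F,G,H,J,K,L,N}. Unreachable: {I,M,O} — drop them.
Start with accepting vs non-accepting: {A,B,C,G,H,K} | {D,E,F,J,L,N}.
Split {A,B,C,G,H,K} by δ(·,p) → {A,B,K} and {C,G,H}.
On input p, block {D,E,F,J,L,N} splits into {D,F,N} and {E,J,L}.
Refine {D,F,N} on symbol p: members go to different blocks, giving {D,N} and {F}.
No further refinement is possible. Final partition (5 blocks): {A,B,K} | {D,N} | {C,G,H} | {E,J,L} | {F}.

5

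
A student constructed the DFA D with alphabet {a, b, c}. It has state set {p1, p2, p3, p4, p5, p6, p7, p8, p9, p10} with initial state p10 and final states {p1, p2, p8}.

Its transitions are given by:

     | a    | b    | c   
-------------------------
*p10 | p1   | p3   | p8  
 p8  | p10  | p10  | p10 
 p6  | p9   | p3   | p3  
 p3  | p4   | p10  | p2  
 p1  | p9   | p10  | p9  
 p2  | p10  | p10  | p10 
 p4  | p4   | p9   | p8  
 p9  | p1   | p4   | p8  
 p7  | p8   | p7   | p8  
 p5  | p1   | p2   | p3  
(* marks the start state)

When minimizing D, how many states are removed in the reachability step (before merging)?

No path from p10 leads to p5, p6, p7; the other 7 states are all reachable.

3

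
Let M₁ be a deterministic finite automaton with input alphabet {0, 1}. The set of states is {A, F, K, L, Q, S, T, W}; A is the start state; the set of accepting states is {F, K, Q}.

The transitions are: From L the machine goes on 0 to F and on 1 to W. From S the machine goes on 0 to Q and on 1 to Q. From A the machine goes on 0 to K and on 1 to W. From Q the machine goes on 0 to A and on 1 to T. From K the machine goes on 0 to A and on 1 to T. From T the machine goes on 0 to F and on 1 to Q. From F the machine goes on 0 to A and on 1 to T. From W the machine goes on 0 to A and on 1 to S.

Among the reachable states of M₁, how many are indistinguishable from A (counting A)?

Reachable states from the start: {A,F,K,Q,S,T,W}. Unreachable: {L} — drop them.
Start with accepting vs non-accepting: {F,K,Q} | {A,S,T,W}.
Split {A,S,T,W} by δ(·,0) → {A,S,T} and {W}.
Refine {A,S,T} on symbol 1: members go to different blocks, giving {S,T} and {A}.
The partition is now stable with 4 blocks: {F,K,Q} | {S,T} | {W} | {A}.
State A belongs to the block {A}, which has 1 states.

1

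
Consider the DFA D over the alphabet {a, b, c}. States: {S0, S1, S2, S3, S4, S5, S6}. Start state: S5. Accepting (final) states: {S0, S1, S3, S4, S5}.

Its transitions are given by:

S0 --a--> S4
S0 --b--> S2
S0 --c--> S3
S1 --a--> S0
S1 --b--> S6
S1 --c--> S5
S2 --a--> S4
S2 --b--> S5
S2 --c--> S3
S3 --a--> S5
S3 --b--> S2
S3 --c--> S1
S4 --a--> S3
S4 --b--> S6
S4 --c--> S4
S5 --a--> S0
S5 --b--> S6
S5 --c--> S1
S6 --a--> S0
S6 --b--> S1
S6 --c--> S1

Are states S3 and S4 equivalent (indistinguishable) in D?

Every state is reachable, so we keep all 7.
P0 = {S0,S1,S3,S4,S5} | {S2,S6}.
No further refinement is possible. Final partition (2 blocks): {S0,S1,S3,S4,S5} | {S2,S6}.
S3 and S4 lie in the same block of the stable partition, so they are equivalent — no string distinguishes them.

Yes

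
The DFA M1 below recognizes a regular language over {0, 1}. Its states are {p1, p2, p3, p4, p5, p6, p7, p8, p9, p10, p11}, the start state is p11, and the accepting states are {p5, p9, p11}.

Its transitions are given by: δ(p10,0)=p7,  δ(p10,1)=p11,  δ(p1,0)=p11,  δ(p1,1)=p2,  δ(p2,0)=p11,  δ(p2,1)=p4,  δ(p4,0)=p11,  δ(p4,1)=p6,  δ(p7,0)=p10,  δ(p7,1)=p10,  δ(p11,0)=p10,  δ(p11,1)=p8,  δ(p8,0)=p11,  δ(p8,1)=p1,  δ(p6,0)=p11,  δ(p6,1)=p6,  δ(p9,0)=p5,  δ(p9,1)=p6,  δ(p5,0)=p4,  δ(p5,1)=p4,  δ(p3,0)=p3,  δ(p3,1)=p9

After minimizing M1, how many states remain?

4

Reachable states from the start: {p1,p2,p4,p6,p7,p8,p10,p11}. Unreachable: {p3,p5,p9} — drop them.
Initial partition by acceptance: {p11} | {p1,p2,p4,p6,p7,p8,p10}.
Split {p1,p2,p4,p6,p7,p8,p10} by δ(·,0) → {p1,p2,p4,p6,p8} and {p7,p10}.
On input 1, block {p7,p10} splits into {p7} and {p10}.
No further refinement is possible. Final partition (4 blocks): {p11} | {p1,p2,p4,p6,p8} | {p7} | {p10}.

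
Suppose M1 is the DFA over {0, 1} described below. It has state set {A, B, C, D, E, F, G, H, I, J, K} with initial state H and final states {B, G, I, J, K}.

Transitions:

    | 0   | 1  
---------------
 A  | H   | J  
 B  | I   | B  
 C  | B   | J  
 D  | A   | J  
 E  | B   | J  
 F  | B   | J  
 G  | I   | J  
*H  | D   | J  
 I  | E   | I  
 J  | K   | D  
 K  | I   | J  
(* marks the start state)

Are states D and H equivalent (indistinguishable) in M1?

First remove the unreachable states {C,F,G}; 8 states remain.
Initial partition by acceptance: {B,I,J,K} | {A,D,E,H}.
Refine {B,I,J,K} on symbol 0: members go to different blocks, giving {B,J,K} and {I}.
On input 0, block {B,J,K} splits into {B,K} and {J}.
On input 1, block {B,K} splits into {B} and {K}.
Refine {A,D,E,H} on symbol 0: members go to different blocks, giving {A,D,H} and {E}.
Stable partition: {B} | {A,D,H} | {I} | {J} | {K} | {E} — 6 equivalence classes.
D and H lie in the same block of the stable partition, so they are equivalent — no string distinguishes them.

Yes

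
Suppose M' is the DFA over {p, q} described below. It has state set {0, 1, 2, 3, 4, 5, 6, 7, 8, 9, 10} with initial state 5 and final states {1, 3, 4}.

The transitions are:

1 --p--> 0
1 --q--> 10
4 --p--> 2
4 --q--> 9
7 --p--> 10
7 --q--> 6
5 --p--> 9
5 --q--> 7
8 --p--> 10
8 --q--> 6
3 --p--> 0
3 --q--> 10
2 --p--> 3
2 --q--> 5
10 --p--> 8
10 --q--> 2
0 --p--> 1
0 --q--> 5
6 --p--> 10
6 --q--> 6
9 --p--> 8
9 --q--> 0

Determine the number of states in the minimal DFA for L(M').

4

States {4} cannot be reached from the start state, so discard them.
P0 = {1,3} | {0,2,5,6,7,8,9,10}.
On input p, block {0,2,5,6,7,8,9,10} splits into {5,6,7,8,9,10} and {0,2}.
On input q, block {5,6,7,8,9,10} splits into {5,6,7,8} and {9,10}.
Stable partition: {1,3} | {5,6,7,8} | {0,2} | {9,10} — 4 equivalence classes.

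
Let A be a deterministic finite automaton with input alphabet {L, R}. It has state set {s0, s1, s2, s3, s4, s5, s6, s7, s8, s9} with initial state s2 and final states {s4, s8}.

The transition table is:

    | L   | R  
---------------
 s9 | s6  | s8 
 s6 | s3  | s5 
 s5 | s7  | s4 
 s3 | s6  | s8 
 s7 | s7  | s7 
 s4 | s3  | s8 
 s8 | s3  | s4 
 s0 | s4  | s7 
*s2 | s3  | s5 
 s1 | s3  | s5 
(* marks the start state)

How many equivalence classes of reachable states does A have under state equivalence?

Reachable states from the start: {s2,s3,s4,s5,s6,s7,s8}. Unreachable: {s0,s1,s9} — drop them.
Initial partition by acceptance: {s4,s8} | {s2,s3,s5,s6,s7}.
Refine {s2,s3,s5,s6,s7} on symbol R: members go to different blocks, giving {s2,s6,s7} and {s3,s5}.
Refine {s2,s6,s7} on symbol L: members go to different blocks, giving {s2,s6} and {s7}.
Split {s3,s5} by δ(·,L) → {s3} and {s5}.
The partition is now stable with 5 blocks: {s4,s8} | {s2,s6} | {s3} | {s7} | {s5}.

5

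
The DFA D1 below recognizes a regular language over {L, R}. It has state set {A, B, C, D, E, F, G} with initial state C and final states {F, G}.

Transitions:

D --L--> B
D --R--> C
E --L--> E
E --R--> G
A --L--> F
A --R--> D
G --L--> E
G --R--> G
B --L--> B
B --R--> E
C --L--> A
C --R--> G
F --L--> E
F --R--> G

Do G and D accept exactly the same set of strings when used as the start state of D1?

All states are reachable from the start state.
P0 = {F,G} | {A,B,C,D,E}.
Refine {A,B,C,D,E} on symbol L: members go to different blocks, giving {B,C,D,E} and {A}.
On input L, block {B,C,D,E} splits into {B,D,E} and {C}.
Refine {B,D,E} on symbol R: members go to different blocks, giving {B} and {D} and {E}.
Stable partition: {F,G} | {B} | {A} | {C} | {D} | {E} — 6 equivalence classes.
G and D end up in different blocks, so they are distinguishable. For instance, the string 'ε' is accepted from only G.

No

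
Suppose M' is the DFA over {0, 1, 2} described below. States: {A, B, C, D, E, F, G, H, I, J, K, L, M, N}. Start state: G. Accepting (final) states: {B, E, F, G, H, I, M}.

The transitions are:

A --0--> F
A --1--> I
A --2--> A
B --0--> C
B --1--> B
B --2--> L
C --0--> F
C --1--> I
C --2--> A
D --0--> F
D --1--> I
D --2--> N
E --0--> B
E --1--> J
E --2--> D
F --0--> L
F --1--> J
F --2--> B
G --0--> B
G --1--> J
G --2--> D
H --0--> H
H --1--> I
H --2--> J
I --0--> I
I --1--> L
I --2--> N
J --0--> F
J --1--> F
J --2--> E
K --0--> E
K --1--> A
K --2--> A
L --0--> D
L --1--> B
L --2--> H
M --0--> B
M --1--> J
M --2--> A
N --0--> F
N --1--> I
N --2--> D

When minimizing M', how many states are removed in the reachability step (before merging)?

2

BFS from G reaches {A, B, C, D, E, F, G, H, I, J, L, N}; the 2 state(s) K, M are never visited.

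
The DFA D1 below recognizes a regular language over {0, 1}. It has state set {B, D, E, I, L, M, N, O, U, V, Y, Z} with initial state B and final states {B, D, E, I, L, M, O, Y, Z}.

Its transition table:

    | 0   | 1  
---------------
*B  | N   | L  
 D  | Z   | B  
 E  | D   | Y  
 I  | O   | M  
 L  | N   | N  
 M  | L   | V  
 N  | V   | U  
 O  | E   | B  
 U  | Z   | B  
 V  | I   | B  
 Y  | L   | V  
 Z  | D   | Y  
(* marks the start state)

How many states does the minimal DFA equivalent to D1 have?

All states are reachable from the start state.
Start with accepting vs non-accepting: {B,D,E,I,L,M,O,Y,Z} | {N,U,V}.
Split {B,D,E,I,L,M,O,Y,Z} by δ(·,0) → {D,E,I,M,O,Y,Z} and {B,L}.
Refine {D,E,I,M,O,Y,Z} on symbol 0: members go to different blocks, giving {D,E,I,O,Z} and {M,Y}.
Split {D,E,I,O,Z} by δ(·,1) → {E,I,Z} and {D,O}.
Refine {N,U,V} on symbol 0: members go to different blocks, giving {U,V} and {N}.
On input 1, block {B,L} splits into {L} and {B}.
Stable partition: {E,I,Z} | {U,V} | {L} | {M,Y} | {D,O} | {N} | {B} — 7 equivalence classes.

7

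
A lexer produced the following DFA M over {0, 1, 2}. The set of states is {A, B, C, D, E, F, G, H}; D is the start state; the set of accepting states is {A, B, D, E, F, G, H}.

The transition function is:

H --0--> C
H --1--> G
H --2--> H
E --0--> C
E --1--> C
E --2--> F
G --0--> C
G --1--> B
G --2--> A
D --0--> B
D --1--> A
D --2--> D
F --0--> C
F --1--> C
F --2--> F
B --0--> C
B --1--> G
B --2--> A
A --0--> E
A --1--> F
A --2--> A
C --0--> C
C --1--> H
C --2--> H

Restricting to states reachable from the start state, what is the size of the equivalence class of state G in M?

2

All states are reachable from the start state.
P0 = {A,B,D,E,F,G,H} | {C}.
On input 0, block {A,B,D,E,F,G,H} splits into {B,E,F,G,H} and {A,D}.
Refine {B,E,F,G,H} on symbol 1: members go to different blocks, giving {B,G,H} and {E,F}.
Refine {B,G,H} on symbol 2: members go to different blocks, giving {B,G} and {H}.
On input 0, block {A,D} splits into {A} and {D}.
The partition is now stable with 6 blocks: {B,G} | {C} | {A} | {E,F} | {H} | {D}.
State G belongs to the block {B,G}, which has 2 states.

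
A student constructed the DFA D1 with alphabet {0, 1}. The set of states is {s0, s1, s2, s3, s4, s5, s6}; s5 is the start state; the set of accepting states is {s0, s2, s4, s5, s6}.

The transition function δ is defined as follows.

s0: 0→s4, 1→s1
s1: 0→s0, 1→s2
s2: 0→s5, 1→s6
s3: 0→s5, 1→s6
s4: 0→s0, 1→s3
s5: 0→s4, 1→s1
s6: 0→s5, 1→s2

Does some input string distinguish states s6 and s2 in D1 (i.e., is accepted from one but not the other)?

Initial partition by acceptance: {s0,s2,s4,s5,s6} | {s1,s3}.
Refine {s0,s2,s4,s5,s6} on symbol 1: members go to different blocks, giving {s0,s4,s5} and {s2,s6}.
Stable partition: {s0,s4,s5} | {s1,s3} | {s2,s6} — 3 equivalence classes.
s6 and s2 lie in the same block of the stable partition, so they are equivalent — no string distinguishes them.

No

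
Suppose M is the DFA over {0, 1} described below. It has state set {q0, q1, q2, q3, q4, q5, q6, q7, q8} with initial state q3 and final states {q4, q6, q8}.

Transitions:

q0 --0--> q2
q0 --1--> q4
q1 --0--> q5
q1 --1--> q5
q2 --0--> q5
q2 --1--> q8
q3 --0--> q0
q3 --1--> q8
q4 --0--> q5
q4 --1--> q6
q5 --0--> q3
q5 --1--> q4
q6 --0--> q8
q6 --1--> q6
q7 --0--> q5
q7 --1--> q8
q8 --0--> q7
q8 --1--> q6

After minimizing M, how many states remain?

3

Reachable states from the start: {q0,q2,q3,q4,q5,q6,q7,q8}. Unreachable: {q1} — drop them.
Start with accepting vs non-accepting: {q4,q6,q8} | {q0,q2,q3,q5,q7}.
Split {q4,q6,q8} by δ(·,0) → {q4,q8} and {q6}.
The partition is now stable with 3 blocks: {q4,q8} | {q0,q2,q3,q5,q7} | {q6}.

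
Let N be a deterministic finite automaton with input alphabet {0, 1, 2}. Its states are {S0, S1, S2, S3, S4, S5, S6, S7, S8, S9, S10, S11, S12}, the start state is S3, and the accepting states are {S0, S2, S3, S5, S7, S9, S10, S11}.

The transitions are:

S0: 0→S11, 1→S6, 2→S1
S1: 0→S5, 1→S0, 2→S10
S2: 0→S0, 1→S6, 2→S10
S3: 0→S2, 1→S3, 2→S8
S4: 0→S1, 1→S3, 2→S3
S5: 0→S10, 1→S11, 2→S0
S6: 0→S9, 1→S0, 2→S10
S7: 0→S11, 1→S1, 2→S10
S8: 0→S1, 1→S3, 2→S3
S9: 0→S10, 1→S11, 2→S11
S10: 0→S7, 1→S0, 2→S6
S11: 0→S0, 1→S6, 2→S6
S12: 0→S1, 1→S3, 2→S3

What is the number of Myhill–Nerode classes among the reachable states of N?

First remove the unreachable states {S4,S12}; 11 states remain.
P0 = {S0,S2,S3,S5,S7,S9,S10,S11} | {S1,S6,S8}.
On input 1, block {S0,S2,S3,S5,S7,S9,S10,S11} splits into {S0,S2,S7,S11} and {S3,S5,S9,S10}.
Refine {S0,S2,S7,S11} on symbol 2: members go to different blocks, giving {S0,S11} and {S2,S7}.
Refine {S1,S6,S8} on symbol 0: members go to different blocks, giving {S1,S6} and {S8}.
Split {S3,S5,S9,S10} by δ(·,0) → {S3,S10} and {S5,S9}.
Split {S3,S10} by δ(·,1) → {S3} and {S10}.
Stable partition: {S0,S11} | {S1,S6} | {S3} | {S2,S7} | {S8} | {S5,S9} | {S10} — 7 equivalence classes.

7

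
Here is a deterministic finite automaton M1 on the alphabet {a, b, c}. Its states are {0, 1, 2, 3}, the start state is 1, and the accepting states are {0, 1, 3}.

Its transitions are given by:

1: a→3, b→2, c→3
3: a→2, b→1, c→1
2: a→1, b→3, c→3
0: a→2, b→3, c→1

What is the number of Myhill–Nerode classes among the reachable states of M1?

Reachable states from the start: {1,2,3}. Unreachable: {0} — drop them.
Start with accepting vs non-accepting: {1,3} | {2}.
Split {1,3} by δ(·,a) → {1} and {3}.
No further refinement is possible. Final partition (3 blocks): {1} | {2} | {3}.

3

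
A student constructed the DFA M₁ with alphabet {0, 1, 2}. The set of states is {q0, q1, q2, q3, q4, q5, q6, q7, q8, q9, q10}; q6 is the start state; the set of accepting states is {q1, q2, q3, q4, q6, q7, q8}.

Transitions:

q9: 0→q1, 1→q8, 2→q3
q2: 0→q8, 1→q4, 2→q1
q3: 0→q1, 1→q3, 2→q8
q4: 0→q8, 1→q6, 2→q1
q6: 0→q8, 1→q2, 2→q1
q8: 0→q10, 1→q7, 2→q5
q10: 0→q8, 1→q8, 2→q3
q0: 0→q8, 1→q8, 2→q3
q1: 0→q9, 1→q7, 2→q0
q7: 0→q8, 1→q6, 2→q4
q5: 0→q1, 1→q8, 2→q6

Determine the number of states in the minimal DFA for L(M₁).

P0 = {q1,q2,q3,q4,q6,q7,q8} | {q0,q5,q9,q10}.
Split {q1,q2,q3,q4,q6,q7,q8} by δ(·,0) → {q2,q3,q4,q6,q7} and {q1,q8}.
Refine {q2,q3,q4,q6,q7} on symbol 2: members go to different blocks, giving {q2,q3,q4,q6} and {q7}.
No further refinement is possible. Final partition (4 blocks): {q2,q3,q4,q6} | {q0,q5,q9,q10} | {q1,q8} | {q7}.

4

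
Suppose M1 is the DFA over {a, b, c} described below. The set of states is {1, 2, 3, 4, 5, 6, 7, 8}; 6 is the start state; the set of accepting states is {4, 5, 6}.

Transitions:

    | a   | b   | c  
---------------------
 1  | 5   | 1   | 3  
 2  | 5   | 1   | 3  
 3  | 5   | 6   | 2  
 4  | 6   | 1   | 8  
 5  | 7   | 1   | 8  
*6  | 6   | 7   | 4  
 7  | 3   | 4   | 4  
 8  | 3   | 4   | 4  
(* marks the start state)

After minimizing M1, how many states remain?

P0 = {4,5,6} | {1,2,3,7,8}.
On input a, block {4,5,6} splits into {4,6} and {5}.
On input c, block {4,6} splits into {4} and {6}.
Refine {1,2,3,7,8} on symbol a: members go to different blocks, giving {1,2,3} and {7,8}.
Refine {1,2,3} on symbol b: members go to different blocks, giving {1,2} and {3}.
No further refinement is possible. Final partition (6 blocks): {4} | {1,2} | {5} | {6} | {7,8} | {3}.

6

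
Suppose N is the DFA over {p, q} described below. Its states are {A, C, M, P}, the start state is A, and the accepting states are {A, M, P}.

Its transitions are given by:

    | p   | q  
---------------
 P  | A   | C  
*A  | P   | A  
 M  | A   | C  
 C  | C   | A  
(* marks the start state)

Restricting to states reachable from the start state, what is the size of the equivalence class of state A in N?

Reachable states from the start: {A,C,P}. Unreachable: {M} — drop them.
P0 = {A,P} | {C}.
Refine {A,P} on symbol q: members go to different blocks, giving {P} and {A}.
The partition is now stable with 3 blocks: {P} | {C} | {A}.
State A belongs to the block {A}, which has 1 states.

1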